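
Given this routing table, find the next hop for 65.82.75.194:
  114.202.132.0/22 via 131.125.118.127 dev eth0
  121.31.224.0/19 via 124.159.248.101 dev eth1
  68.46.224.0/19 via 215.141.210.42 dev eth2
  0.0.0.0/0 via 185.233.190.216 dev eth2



Longest prefix match for 65.82.75.194:
  /22 114.202.132.0: no
  /19 121.31.224.0: no
  /19 68.46.224.0: no
  /0 0.0.0.0: MATCH
Selected: next-hop 185.233.190.216 via eth2 (matched /0)


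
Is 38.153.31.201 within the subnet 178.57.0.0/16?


Subnet network: 178.57.0.0
Test IP AND mask: 38.153.0.0
No, 38.153.31.201 is not in 178.57.0.0/16


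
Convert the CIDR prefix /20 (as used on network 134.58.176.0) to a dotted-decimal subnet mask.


/20 means 20 network bits, 12 host bits
Binary: 11111111111111111111000000000000
Mask: 255.255.240.0


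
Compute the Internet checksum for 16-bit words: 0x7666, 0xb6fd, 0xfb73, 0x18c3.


Sum all words (with carry folding):
+ 0x7666 = 0x7666
+ 0xb6fd = 0x2d64
+ 0xfb73 = 0x28d8
+ 0x18c3 = 0x419b
One's complement: ~0x419b
Checksum = 0xbe64


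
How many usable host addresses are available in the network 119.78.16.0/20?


Host bits = 32 - 20 = 12
Total addresses = 2^12 = 4096
Usable = total - 2 (network and broadcast)
Usable hosts: 4094


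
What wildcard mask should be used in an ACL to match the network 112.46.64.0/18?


Subnet mask: 255.255.192.0
Wildcard = 255.255.255.255 - subnet mask
255 - 255 = 0
255 - 255 = 0
255 - 192 = 63
255 - 0 = 255
Wildcard: 0.0.63.255


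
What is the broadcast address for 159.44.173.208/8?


Network: 159.0.0.0/8
Host bits = 24
Set all host bits to 1:
Broadcast: 159.255.255.255


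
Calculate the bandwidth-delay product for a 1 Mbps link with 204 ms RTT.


BDP = bandwidth * RTT
= 1 Mbps * 204 ms
= 1 * 1e6 * 204 / 1000 bits
= 204000 bits
= 25500 bytes
= 24.9023 KB
BDP = 204000 bits (25500 bytes)


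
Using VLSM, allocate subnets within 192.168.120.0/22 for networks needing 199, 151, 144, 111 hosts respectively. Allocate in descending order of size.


199 hosts -> /24 (254 usable): 192.168.120.0/24
151 hosts -> /24 (254 usable): 192.168.121.0/24
144 hosts -> /24 (254 usable): 192.168.122.0/24
111 hosts -> /25 (126 usable): 192.168.123.0/25
Allocation: 192.168.120.0/24 (199 hosts, 254 usable); 192.168.121.0/24 (151 hosts, 254 usable); 192.168.122.0/24 (144 hosts, 254 usable); 192.168.123.0/25 (111 hosts, 126 usable)


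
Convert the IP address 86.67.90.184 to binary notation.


86 = 01010110
67 = 01000011
90 = 01011010
184 = 10111000
Binary: 01010110.01000011.01011010.10111000


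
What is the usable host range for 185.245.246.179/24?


Network: 185.245.246.0
Broadcast: 185.245.246.255
First usable = network + 1
Last usable = broadcast - 1
Range: 185.245.246.1 to 185.245.246.254


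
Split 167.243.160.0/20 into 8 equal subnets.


New prefix = 20 + 3 = 23
Each subnet has 512 addresses
  167.243.160.0/23
  167.243.162.0/23
  167.243.164.0/23
  167.243.166.0/23
  167.243.168.0/23
  167.243.170.0/23
  167.243.172.0/23
  167.243.174.0/23
Subnets: 167.243.160.0/23, 167.243.162.0/23, 167.243.164.0/23, 167.243.166.0/23, 167.243.168.0/23, 167.243.170.0/23, 167.243.172.0/23, 167.243.174.0/23


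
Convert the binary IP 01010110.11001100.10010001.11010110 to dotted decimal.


01010110 = 86
11001100 = 204
10010001 = 145
11010110 = 214
IP: 86.204.145.214


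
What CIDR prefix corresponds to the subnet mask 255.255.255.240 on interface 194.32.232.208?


Binary: 11111111.11111111.11111111.11110000
Count leading 1s
Prefix: /28


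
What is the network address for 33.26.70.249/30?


IP:   00100001.00011010.01000110.11111001
Mask: 11111111.11111111.11111111.11111100
AND operation:
Net:  00100001.00011010.01000110.11111000
Network: 33.26.70.248/30


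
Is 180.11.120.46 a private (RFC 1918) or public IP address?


RFC 1918 private ranges:
  10.0.0.0/8 (10.0.0.0 - 10.255.255.255)
  172.16.0.0/12 (172.16.0.0 - 172.31.255.255)
  192.168.0.0/16 (192.168.0.0 - 192.168.255.255)
Public (not in any RFC 1918 range)


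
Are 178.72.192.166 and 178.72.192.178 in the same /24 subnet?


Mask: 255.255.255.0
178.72.192.166 AND mask = 178.72.192.0
178.72.192.178 AND mask = 178.72.192.0
Yes, same subnet (178.72.192.0)


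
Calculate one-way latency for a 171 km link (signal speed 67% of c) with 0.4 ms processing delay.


Speed = 0.67 * 3e5 km/s = 201000 km/s
Propagation delay = 171 / 201000 = 0.0009 s = 0.8507 ms
Processing delay = 0.4 ms
Total one-way latency = 1.2507 ms


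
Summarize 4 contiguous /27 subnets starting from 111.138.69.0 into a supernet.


Original prefix: /27
Number of subnets: 4 = 2^2
New prefix = 27 - 2 = 25
Supernet: 111.138.69.0/25


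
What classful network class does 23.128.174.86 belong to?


First octet: 23
Binary: 00010111
0xxxxxxx -> Class A (1-126)
Class A, default mask 255.0.0.0 (/8)


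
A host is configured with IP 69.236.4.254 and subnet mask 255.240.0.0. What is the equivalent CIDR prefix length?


Binary: 11111111.11110000.00000000.00000000
Count leading 1s
Prefix: /12


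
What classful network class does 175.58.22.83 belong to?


First octet: 175
Binary: 10101111
10xxxxxx -> Class B (128-191)
Class B, default mask 255.255.0.0 (/16)


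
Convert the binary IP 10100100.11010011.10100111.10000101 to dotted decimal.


10100100 = 164
11010011 = 211
10100111 = 167
10000101 = 133
IP: 164.211.167.133


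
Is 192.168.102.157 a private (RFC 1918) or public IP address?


RFC 1918 private ranges:
  10.0.0.0/8 (10.0.0.0 - 10.255.255.255)
  172.16.0.0/12 (172.16.0.0 - 172.31.255.255)
  192.168.0.0/16 (192.168.0.0 - 192.168.255.255)
Private (in 192.168.0.0/16)


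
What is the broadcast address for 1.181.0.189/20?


Network: 1.181.0.0/20
Host bits = 12
Set all host bits to 1:
Broadcast: 1.181.15.255


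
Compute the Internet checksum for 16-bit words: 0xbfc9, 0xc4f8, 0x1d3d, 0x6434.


Sum all words (with carry folding):
+ 0xbfc9 = 0xbfc9
+ 0xc4f8 = 0x84c2
+ 0x1d3d = 0xa1ff
+ 0x6434 = 0x0634
One's complement: ~0x0634
Checksum = 0xf9cb


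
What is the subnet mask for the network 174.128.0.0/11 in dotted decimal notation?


/11 means 11 network bits, 21 host bits
Binary: 11111111111000000000000000000000
Mask: 255.224.0.0


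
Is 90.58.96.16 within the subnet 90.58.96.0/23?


Subnet network: 90.58.96.0
Test IP AND mask: 90.58.96.0
Yes, 90.58.96.16 is in 90.58.96.0/23


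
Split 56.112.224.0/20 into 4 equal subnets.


New prefix = 20 + 2 = 22
Each subnet has 1024 addresses
  56.112.224.0/22
  56.112.228.0/22
  56.112.232.0/22
  56.112.236.0/22
Subnets: 56.112.224.0/22, 56.112.228.0/22, 56.112.232.0/22, 56.112.236.0/22


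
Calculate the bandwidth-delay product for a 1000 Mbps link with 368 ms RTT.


BDP = bandwidth * RTT
= 1000 Mbps * 368 ms
= 1000 * 1e6 * 368 / 1000 bits
= 368000000 bits
= 46000000 bytes
= 44921.875 KB
BDP = 368000000 bits (46000000 bytes)


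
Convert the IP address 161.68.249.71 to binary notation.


161 = 10100001
68 = 01000100
249 = 11111001
71 = 01000111
Binary: 10100001.01000100.11111001.01000111


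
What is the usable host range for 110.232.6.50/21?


Network: 110.232.0.0
Broadcast: 110.232.7.255
First usable = network + 1
Last usable = broadcast - 1
Range: 110.232.0.1 to 110.232.7.254


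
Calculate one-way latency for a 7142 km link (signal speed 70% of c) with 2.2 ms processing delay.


Speed = 0.7 * 3e5 km/s = 210000 km/s
Propagation delay = 7142 / 210000 = 0.034 s = 34.0095 ms
Processing delay = 2.2 ms
Total one-way latency = 36.2095 ms


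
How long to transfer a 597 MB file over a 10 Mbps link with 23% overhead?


Effective throughput = 10 * (1 - 23/100) = 7.7 Mbps
File size in Mb = 597 * 8 = 4776 Mb
Time = 4776 / 7.7
Time = 620.2597 seconds


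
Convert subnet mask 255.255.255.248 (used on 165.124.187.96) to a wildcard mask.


Subnet mask: 255.255.255.248
Wildcard = 255.255.255.255 - subnet mask
255 - 255 = 0
255 - 255 = 0
255 - 255 = 0
255 - 248 = 7
Wildcard: 0.0.0.7


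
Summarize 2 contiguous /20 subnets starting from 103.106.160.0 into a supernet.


Original prefix: /20
Number of subnets: 2 = 2^1
New prefix = 20 - 1 = 19
Supernet: 103.106.160.0/19


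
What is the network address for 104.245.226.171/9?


IP:   01101000.11110101.11100010.10101011
Mask: 11111111.10000000.00000000.00000000
AND operation:
Net:  01101000.10000000.00000000.00000000
Network: 104.128.0.0/9


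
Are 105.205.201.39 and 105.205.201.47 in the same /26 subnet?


Mask: 255.255.255.192
105.205.201.39 AND mask = 105.205.201.0
105.205.201.47 AND mask = 105.205.201.0
Yes, same subnet (105.205.201.0)


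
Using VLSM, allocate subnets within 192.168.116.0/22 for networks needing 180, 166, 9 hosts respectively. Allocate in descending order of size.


180 hosts -> /24 (254 usable): 192.168.116.0/24
166 hosts -> /24 (254 usable): 192.168.117.0/24
9 hosts -> /28 (14 usable): 192.168.118.0/28
Allocation: 192.168.116.0/24 (180 hosts, 254 usable); 192.168.117.0/24 (166 hosts, 254 usable); 192.168.118.0/28 (9 hosts, 14 usable)


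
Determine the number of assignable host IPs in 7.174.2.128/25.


Host bits = 32 - 25 = 7
Total addresses = 2^7 = 128
Usable = total - 2 (network and broadcast)
Usable hosts: 126


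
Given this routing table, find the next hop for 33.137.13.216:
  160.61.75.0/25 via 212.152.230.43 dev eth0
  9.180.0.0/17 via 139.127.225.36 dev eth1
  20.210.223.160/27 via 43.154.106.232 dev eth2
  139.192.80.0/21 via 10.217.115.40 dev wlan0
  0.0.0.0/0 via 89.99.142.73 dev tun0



Longest prefix match for 33.137.13.216:
  /25 160.61.75.0: no
  /17 9.180.0.0: no
  /27 20.210.223.160: no
  /21 139.192.80.0: no
  /0 0.0.0.0: MATCH
Selected: next-hop 89.99.142.73 via tun0 (matched /0)


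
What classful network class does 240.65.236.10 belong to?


First octet: 240
Binary: 11110000
1111xxxx -> Class E (240-255)
Class E (reserved), default mask N/A


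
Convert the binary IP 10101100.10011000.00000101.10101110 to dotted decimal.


10101100 = 172
10011000 = 152
00000101 = 5
10101110 = 174
IP: 172.152.5.174


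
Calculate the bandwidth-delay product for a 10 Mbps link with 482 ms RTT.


BDP = bandwidth * RTT
= 10 Mbps * 482 ms
= 10 * 1e6 * 482 / 1000 bits
= 4820000 bits
= 602500 bytes
= 588.3789 KB
BDP = 4820000 bits (602500 bytes)


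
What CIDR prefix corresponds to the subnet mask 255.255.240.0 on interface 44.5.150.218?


Binary: 11111111.11111111.11110000.00000000
Count leading 1s
Prefix: /20


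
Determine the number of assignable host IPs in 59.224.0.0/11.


Host bits = 32 - 11 = 21
Total addresses = 2^21 = 2097152
Usable = total - 2 (network and broadcast)
Usable hosts: 2097150


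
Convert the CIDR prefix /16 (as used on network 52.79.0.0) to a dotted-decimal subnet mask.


/16 means 16 network bits, 16 host bits
Binary: 11111111111111110000000000000000
Mask: 255.255.0.0


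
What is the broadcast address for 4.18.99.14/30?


Network: 4.18.99.12/30
Host bits = 2
Set all host bits to 1:
Broadcast: 4.18.99.15


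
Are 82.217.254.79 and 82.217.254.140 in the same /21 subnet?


Mask: 255.255.248.0
82.217.254.79 AND mask = 82.217.248.0
82.217.254.140 AND mask = 82.217.248.0
Yes, same subnet (82.217.248.0)


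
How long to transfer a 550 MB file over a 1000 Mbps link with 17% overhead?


Effective throughput = 1000 * (1 - 17/100) = 830 Mbps
File size in Mb = 550 * 8 = 4400 Mb
Time = 4400 / 830
Time = 5.3012 seconds


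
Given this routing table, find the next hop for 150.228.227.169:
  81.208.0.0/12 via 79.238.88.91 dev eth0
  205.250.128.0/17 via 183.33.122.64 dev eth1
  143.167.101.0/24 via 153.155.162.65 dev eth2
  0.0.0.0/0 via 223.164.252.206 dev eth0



Longest prefix match for 150.228.227.169:
  /12 81.208.0.0: no
  /17 205.250.128.0: no
  /24 143.167.101.0: no
  /0 0.0.0.0: MATCH
Selected: next-hop 223.164.252.206 via eth0 (matched /0)


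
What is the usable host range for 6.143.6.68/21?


Network: 6.143.0.0
Broadcast: 6.143.7.255
First usable = network + 1
Last usable = broadcast - 1
Range: 6.143.0.1 to 6.143.7.254


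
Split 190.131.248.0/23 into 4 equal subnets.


New prefix = 23 + 2 = 25
Each subnet has 128 addresses
  190.131.248.0/25
  190.131.248.128/25
  190.131.249.0/25
  190.131.249.128/25
Subnets: 190.131.248.0/25, 190.131.248.128/25, 190.131.249.0/25, 190.131.249.128/25


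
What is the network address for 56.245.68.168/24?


IP:   00111000.11110101.01000100.10101000
Mask: 11111111.11111111.11111111.00000000
AND operation:
Net:  00111000.11110101.01000100.00000000
Network: 56.245.68.0/24


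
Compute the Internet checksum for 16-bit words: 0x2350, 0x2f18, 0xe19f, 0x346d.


Sum all words (with carry folding):
+ 0x2350 = 0x2350
+ 0x2f18 = 0x5268
+ 0xe19f = 0x3408
+ 0x346d = 0x6875
One's complement: ~0x6875
Checksum = 0x978a


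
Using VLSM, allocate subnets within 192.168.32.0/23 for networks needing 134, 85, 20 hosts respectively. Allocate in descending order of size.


134 hosts -> /24 (254 usable): 192.168.32.0/24
85 hosts -> /25 (126 usable): 192.168.33.0/25
20 hosts -> /27 (30 usable): 192.168.33.128/27
Allocation: 192.168.32.0/24 (134 hosts, 254 usable); 192.168.33.0/25 (85 hosts, 126 usable); 192.168.33.128/27 (20 hosts, 30 usable)


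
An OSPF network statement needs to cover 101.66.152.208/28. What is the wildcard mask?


Subnet mask: 255.255.255.240
Wildcard = 255.255.255.255 - subnet mask
255 - 255 = 0
255 - 255 = 0
255 - 255 = 0
255 - 240 = 15
Wildcard: 0.0.0.15


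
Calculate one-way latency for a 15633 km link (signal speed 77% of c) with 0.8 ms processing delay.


Speed = 0.77 * 3e5 km/s = 231000 km/s
Propagation delay = 15633 / 231000 = 0.0677 s = 67.6753 ms
Processing delay = 0.8 ms
Total one-way latency = 68.4753 ms


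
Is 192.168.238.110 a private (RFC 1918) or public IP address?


RFC 1918 private ranges:
  10.0.0.0/8 (10.0.0.0 - 10.255.255.255)
  172.16.0.0/12 (172.16.0.0 - 172.31.255.255)
  192.168.0.0/16 (192.168.0.0 - 192.168.255.255)
Private (in 192.168.0.0/16)


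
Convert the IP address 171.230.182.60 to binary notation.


171 = 10101011
230 = 11100110
182 = 10110110
60 = 00111100
Binary: 10101011.11100110.10110110.00111100


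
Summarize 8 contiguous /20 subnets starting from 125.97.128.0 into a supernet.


Original prefix: /20
Number of subnets: 8 = 2^3
New prefix = 20 - 3 = 17
Supernet: 125.97.128.0/17


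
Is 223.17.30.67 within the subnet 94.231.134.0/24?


Subnet network: 94.231.134.0
Test IP AND mask: 223.17.30.0
No, 223.17.30.67 is not in 94.231.134.0/24


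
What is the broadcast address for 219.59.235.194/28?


Network: 219.59.235.192/28
Host bits = 4
Set all host bits to 1:
Broadcast: 219.59.235.207


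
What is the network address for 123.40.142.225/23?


IP:   01111011.00101000.10001110.11100001
Mask: 11111111.11111111.11111110.00000000
AND operation:
Net:  01111011.00101000.10001110.00000000
Network: 123.40.142.0/23


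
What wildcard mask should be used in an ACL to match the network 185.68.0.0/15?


Subnet mask: 255.254.0.0
Wildcard = 255.255.255.255 - subnet mask
255 - 255 = 0
255 - 254 = 1
255 - 0 = 255
255 - 0 = 255
Wildcard: 0.1.255.255


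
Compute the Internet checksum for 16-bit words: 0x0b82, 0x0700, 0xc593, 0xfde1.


Sum all words (with carry folding):
+ 0x0b82 = 0x0b82
+ 0x0700 = 0x1282
+ 0xc593 = 0xd815
+ 0xfde1 = 0xd5f7
One's complement: ~0xd5f7
Checksum = 0x2a08


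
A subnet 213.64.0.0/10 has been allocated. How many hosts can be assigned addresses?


Host bits = 32 - 10 = 22
Total addresses = 2^22 = 4194304
Usable = total - 2 (network and broadcast)
Usable hosts: 4194302


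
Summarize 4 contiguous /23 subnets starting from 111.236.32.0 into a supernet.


Original prefix: /23
Number of subnets: 4 = 2^2
New prefix = 23 - 2 = 21
Supernet: 111.236.32.0/21


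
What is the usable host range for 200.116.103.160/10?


Network: 200.64.0.0
Broadcast: 200.127.255.255
First usable = network + 1
Last usable = broadcast - 1
Range: 200.64.0.1 to 200.127.255.254


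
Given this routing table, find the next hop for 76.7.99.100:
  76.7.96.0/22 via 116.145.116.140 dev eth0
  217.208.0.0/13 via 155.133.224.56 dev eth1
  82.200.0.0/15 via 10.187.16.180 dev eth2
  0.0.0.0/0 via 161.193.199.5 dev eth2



Longest prefix match for 76.7.99.100:
  /22 76.7.96.0: MATCH
  /13 217.208.0.0: no
  /15 82.200.0.0: no
  /0 0.0.0.0: MATCH
Selected: next-hop 116.145.116.140 via eth0 (matched /22)


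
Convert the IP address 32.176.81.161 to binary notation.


32 = 00100000
176 = 10110000
81 = 01010001
161 = 10100001
Binary: 00100000.10110000.01010001.10100001


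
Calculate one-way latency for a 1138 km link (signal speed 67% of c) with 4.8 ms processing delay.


Speed = 0.67 * 3e5 km/s = 201000 km/s
Propagation delay = 1138 / 201000 = 0.0057 s = 5.6617 ms
Processing delay = 4.8 ms
Total one-way latency = 10.4617 ms


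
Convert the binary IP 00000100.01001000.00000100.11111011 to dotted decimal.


00000100 = 4
01001000 = 72
00000100 = 4
11111011 = 251
IP: 4.72.4.251


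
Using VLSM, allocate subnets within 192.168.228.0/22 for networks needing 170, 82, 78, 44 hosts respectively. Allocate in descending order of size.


170 hosts -> /24 (254 usable): 192.168.228.0/24
82 hosts -> /25 (126 usable): 192.168.229.0/25
78 hosts -> /25 (126 usable): 192.168.229.128/25
44 hosts -> /26 (62 usable): 192.168.230.0/26
Allocation: 192.168.228.0/24 (170 hosts, 254 usable); 192.168.229.0/25 (82 hosts, 126 usable); 192.168.229.128/25 (78 hosts, 126 usable); 192.168.230.0/26 (44 hosts, 62 usable)


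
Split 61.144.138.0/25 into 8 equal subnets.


New prefix = 25 + 3 = 28
Each subnet has 16 addresses
  61.144.138.0/28
  61.144.138.16/28
  61.144.138.32/28
  61.144.138.48/28
  61.144.138.64/28
  61.144.138.80/28
  61.144.138.96/28
  61.144.138.112/28
Subnets: 61.144.138.0/28, 61.144.138.16/28, 61.144.138.32/28, 61.144.138.48/28, 61.144.138.64/28, 61.144.138.80/28, 61.144.138.96/28, 61.144.138.112/28


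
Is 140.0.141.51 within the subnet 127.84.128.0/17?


Subnet network: 127.84.128.0
Test IP AND mask: 140.0.128.0
No, 140.0.141.51 is not in 127.84.128.0/17


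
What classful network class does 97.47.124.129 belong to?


First octet: 97
Binary: 01100001
0xxxxxxx -> Class A (1-126)
Class A, default mask 255.0.0.0 (/8)


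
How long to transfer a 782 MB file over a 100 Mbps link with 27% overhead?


Effective throughput = 100 * (1 - 27/100) = 73 Mbps
File size in Mb = 782 * 8 = 6256 Mb
Time = 6256 / 73
Time = 85.6986 seconds


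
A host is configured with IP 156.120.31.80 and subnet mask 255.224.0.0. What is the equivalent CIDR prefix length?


Binary: 11111111.11100000.00000000.00000000
Count leading 1s
Prefix: /11


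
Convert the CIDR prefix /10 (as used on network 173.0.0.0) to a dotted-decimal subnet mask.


/10 means 10 network bits, 22 host bits
Binary: 11111111110000000000000000000000
Mask: 255.192.0.0


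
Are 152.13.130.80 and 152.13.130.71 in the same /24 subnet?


Mask: 255.255.255.0
152.13.130.80 AND mask = 152.13.130.0
152.13.130.71 AND mask = 152.13.130.0
Yes, same subnet (152.13.130.0)


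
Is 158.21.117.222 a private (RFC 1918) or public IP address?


RFC 1918 private ranges:
  10.0.0.0/8 (10.0.0.0 - 10.255.255.255)
  172.16.0.0/12 (172.16.0.0 - 172.31.255.255)
  192.168.0.0/16 (192.168.0.0 - 192.168.255.255)
Public (not in any RFC 1918 range)


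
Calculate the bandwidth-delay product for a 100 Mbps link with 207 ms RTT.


BDP = bandwidth * RTT
= 100 Mbps * 207 ms
= 100 * 1e6 * 207 / 1000 bits
= 20700000 bits
= 2587500 bytes
= 2526.8555 KB
BDP = 20700000 bits (2587500 bytes)


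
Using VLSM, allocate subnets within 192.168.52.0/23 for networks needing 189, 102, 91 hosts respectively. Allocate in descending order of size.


189 hosts -> /24 (254 usable): 192.168.52.0/24
102 hosts -> /25 (126 usable): 192.168.53.0/25
91 hosts -> /25 (126 usable): 192.168.53.128/25
Allocation: 192.168.52.0/24 (189 hosts, 254 usable); 192.168.53.0/25 (102 hosts, 126 usable); 192.168.53.128/25 (91 hosts, 126 usable)


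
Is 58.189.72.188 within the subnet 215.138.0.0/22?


Subnet network: 215.138.0.0
Test IP AND mask: 58.189.72.0
No, 58.189.72.188 is not in 215.138.0.0/22


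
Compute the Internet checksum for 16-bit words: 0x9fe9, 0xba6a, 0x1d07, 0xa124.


Sum all words (with carry folding):
+ 0x9fe9 = 0x9fe9
+ 0xba6a = 0x5a54
+ 0x1d07 = 0x775b
+ 0xa124 = 0x1880
One's complement: ~0x1880
Checksum = 0xe77f


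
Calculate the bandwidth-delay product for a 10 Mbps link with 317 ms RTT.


BDP = bandwidth * RTT
= 10 Mbps * 317 ms
= 10 * 1e6 * 317 / 1000 bits
= 3170000 bits
= 396250 bytes
= 386.9629 KB
BDP = 3170000 bits (396250 bytes)


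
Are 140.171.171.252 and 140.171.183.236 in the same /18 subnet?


Mask: 255.255.192.0
140.171.171.252 AND mask = 140.171.128.0
140.171.183.236 AND mask = 140.171.128.0
Yes, same subnet (140.171.128.0)


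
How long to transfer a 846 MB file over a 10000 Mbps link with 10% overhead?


Effective throughput = 10000 * (1 - 10/100) = 9000 Mbps
File size in Mb = 846 * 8 = 6768 Mb
Time = 6768 / 9000
Time = 0.752 seconds


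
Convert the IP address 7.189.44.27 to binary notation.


7 = 00000111
189 = 10111101
44 = 00101100
27 = 00011011
Binary: 00000111.10111101.00101100.00011011


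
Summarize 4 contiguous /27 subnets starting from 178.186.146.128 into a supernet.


Original prefix: /27
Number of subnets: 4 = 2^2
New prefix = 27 - 2 = 25
Supernet: 178.186.146.128/25


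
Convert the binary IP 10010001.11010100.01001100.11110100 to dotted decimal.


10010001 = 145
11010100 = 212
01001100 = 76
11110100 = 244
IP: 145.212.76.244


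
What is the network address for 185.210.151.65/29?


IP:   10111001.11010010.10010111.01000001
Mask: 11111111.11111111.11111111.11111000
AND operation:
Net:  10111001.11010010.10010111.01000000
Network: 185.210.151.64/29


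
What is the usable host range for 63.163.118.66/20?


Network: 63.163.112.0
Broadcast: 63.163.127.255
First usable = network + 1
Last usable = broadcast - 1
Range: 63.163.112.1 to 63.163.127.254


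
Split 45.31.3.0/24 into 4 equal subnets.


New prefix = 24 + 2 = 26
Each subnet has 64 addresses
  45.31.3.0/26
  45.31.3.64/26
  45.31.3.128/26
  45.31.3.192/26
Subnets: 45.31.3.0/26, 45.31.3.64/26, 45.31.3.128/26, 45.31.3.192/26


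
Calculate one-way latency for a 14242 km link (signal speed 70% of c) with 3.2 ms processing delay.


Speed = 0.7 * 3e5 km/s = 210000 km/s
Propagation delay = 14242 / 210000 = 0.0678 s = 67.819 ms
Processing delay = 3.2 ms
Total one-way latency = 71.019 ms


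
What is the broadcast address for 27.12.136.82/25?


Network: 27.12.136.0/25
Host bits = 7
Set all host bits to 1:
Broadcast: 27.12.136.127


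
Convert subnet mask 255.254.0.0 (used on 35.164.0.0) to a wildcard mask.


Subnet mask: 255.254.0.0
Wildcard = 255.255.255.255 - subnet mask
255 - 255 = 0
255 - 254 = 1
255 - 0 = 255
255 - 0 = 255
Wildcard: 0.1.255.255


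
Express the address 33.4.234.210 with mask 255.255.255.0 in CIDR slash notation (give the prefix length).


Binary: 11111111.11111111.11111111.00000000
Count leading 1s
Prefix: /24


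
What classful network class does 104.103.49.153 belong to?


First octet: 104
Binary: 01101000
0xxxxxxx -> Class A (1-126)
Class A, default mask 255.0.0.0 (/8)


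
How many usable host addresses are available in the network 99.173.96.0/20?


Host bits = 32 - 20 = 12
Total addresses = 2^12 = 4096
Usable = total - 2 (network and broadcast)
Usable hosts: 4094


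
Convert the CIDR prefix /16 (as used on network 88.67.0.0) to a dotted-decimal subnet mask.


/16 means 16 network bits, 16 host bits
Binary: 11111111111111110000000000000000
Mask: 255.255.0.0


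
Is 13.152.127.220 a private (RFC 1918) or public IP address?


RFC 1918 private ranges:
  10.0.0.0/8 (10.0.0.0 - 10.255.255.255)
  172.16.0.0/12 (172.16.0.0 - 172.31.255.255)
  192.168.0.0/16 (192.168.0.0 - 192.168.255.255)
Public (not in any RFC 1918 range)


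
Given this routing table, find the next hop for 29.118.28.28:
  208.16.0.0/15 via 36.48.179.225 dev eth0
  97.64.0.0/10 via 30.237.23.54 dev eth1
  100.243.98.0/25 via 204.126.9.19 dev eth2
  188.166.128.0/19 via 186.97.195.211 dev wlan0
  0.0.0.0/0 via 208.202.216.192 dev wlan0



Longest prefix match for 29.118.28.28:
  /15 208.16.0.0: no
  /10 97.64.0.0: no
  /25 100.243.98.0: no
  /19 188.166.128.0: no
  /0 0.0.0.0: MATCH
Selected: next-hop 208.202.216.192 via wlan0 (matched /0)


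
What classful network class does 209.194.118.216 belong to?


First octet: 209
Binary: 11010001
110xxxxx -> Class C (192-223)
Class C, default mask 255.255.255.0 (/24)


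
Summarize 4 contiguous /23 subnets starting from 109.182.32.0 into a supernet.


Original prefix: /23
Number of subnets: 4 = 2^2
New prefix = 23 - 2 = 21
Supernet: 109.182.32.0/21


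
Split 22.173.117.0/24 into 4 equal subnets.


New prefix = 24 + 2 = 26
Each subnet has 64 addresses
  22.173.117.0/26
  22.173.117.64/26
  22.173.117.128/26
  22.173.117.192/26
Subnets: 22.173.117.0/26, 22.173.117.64/26, 22.173.117.128/26, 22.173.117.192/26


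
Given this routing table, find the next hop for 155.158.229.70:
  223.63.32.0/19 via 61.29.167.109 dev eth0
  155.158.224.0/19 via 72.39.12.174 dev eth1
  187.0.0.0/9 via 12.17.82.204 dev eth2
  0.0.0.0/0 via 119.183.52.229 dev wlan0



Longest prefix match for 155.158.229.70:
  /19 223.63.32.0: no
  /19 155.158.224.0: MATCH
  /9 187.0.0.0: no
  /0 0.0.0.0: MATCH
Selected: next-hop 72.39.12.174 via eth1 (matched /19)


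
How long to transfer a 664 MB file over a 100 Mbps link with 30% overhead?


Effective throughput = 100 * (1 - 30/100) = 70 Mbps
File size in Mb = 664 * 8 = 5312 Mb
Time = 5312 / 70
Time = 75.8857 seconds


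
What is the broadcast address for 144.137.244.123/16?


Network: 144.137.0.0/16
Host bits = 16
Set all host bits to 1:
Broadcast: 144.137.255.255


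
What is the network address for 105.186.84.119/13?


IP:   01101001.10111010.01010100.01110111
Mask: 11111111.11111000.00000000.00000000
AND operation:
Net:  01101001.10111000.00000000.00000000
Network: 105.184.0.0/13


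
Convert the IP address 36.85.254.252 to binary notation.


36 = 00100100
85 = 01010101
254 = 11111110
252 = 11111100
Binary: 00100100.01010101.11111110.11111100


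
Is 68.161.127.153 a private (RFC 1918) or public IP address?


RFC 1918 private ranges:
  10.0.0.0/8 (10.0.0.0 - 10.255.255.255)
  172.16.0.0/12 (172.16.0.0 - 172.31.255.255)
  192.168.0.0/16 (192.168.0.0 - 192.168.255.255)
Public (not in any RFC 1918 range)


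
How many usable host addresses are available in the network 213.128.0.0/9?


Host bits = 32 - 9 = 23
Total addresses = 2^23 = 8388608
Usable = total - 2 (network and broadcast)
Usable hosts: 8388606


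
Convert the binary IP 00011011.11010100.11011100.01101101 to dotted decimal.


00011011 = 27
11010100 = 212
11011100 = 220
01101101 = 109
IP: 27.212.220.109


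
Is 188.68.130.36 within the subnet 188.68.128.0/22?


Subnet network: 188.68.128.0
Test IP AND mask: 188.68.128.0
Yes, 188.68.130.36 is in 188.68.128.0/22


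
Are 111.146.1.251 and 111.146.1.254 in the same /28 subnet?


Mask: 255.255.255.240
111.146.1.251 AND mask = 111.146.1.240
111.146.1.254 AND mask = 111.146.1.240
Yes, same subnet (111.146.1.240)


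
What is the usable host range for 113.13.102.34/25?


Network: 113.13.102.0
Broadcast: 113.13.102.127
First usable = network + 1
Last usable = broadcast - 1
Range: 113.13.102.1 to 113.13.102.126


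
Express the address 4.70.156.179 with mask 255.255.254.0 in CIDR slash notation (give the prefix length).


Binary: 11111111.11111111.11111110.00000000
Count leading 1s
Prefix: /23


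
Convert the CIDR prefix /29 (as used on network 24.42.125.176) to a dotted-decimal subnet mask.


/29 means 29 network bits, 3 host bits
Binary: 11111111111111111111111111111000
Mask: 255.255.255.248


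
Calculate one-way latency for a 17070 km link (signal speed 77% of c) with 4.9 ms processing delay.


Speed = 0.77 * 3e5 km/s = 231000 km/s
Propagation delay = 17070 / 231000 = 0.0739 s = 73.8961 ms
Processing delay = 4.9 ms
Total one-way latency = 78.7961 ms


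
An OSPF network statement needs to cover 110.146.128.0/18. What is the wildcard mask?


Subnet mask: 255.255.192.0
Wildcard = 255.255.255.255 - subnet mask
255 - 255 = 0
255 - 255 = 0
255 - 192 = 63
255 - 0 = 255
Wildcard: 0.0.63.255


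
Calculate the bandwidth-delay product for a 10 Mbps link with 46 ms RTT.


BDP = bandwidth * RTT
= 10 Mbps * 46 ms
= 10 * 1e6 * 46 / 1000 bits
= 460000 bits
= 57500 bytes
= 56.1523 KB
BDP = 460000 bits (57500 bytes)


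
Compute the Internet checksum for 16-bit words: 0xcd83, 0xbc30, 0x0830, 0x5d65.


Sum all words (with carry folding):
+ 0xcd83 = 0xcd83
+ 0xbc30 = 0x89b4
+ 0x0830 = 0x91e4
+ 0x5d65 = 0xef49
One's complement: ~0xef49
Checksum = 0x10b6


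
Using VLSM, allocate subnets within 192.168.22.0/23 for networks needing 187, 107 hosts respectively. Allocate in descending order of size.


187 hosts -> /24 (254 usable): 192.168.22.0/24
107 hosts -> /25 (126 usable): 192.168.23.0/25
Allocation: 192.168.22.0/24 (187 hosts, 254 usable); 192.168.23.0/25 (107 hosts, 126 usable)


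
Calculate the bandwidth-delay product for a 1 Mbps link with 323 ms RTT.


BDP = bandwidth * RTT
= 1 Mbps * 323 ms
= 1 * 1e6 * 323 / 1000 bits
= 323000 bits
= 40375 bytes
= 39.4287 KB
BDP = 323000 bits (40375 bytes)


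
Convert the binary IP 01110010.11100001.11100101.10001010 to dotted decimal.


01110010 = 114
11100001 = 225
11100101 = 229
10001010 = 138
IP: 114.225.229.138


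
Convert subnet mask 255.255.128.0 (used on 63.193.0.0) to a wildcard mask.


Subnet mask: 255.255.128.0
Wildcard = 255.255.255.255 - subnet mask
255 - 255 = 0
255 - 255 = 0
255 - 128 = 127
255 - 0 = 255
Wildcard: 0.0.127.255


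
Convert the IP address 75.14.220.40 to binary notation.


75 = 01001011
14 = 00001110
220 = 11011100
40 = 00101000
Binary: 01001011.00001110.11011100.00101000


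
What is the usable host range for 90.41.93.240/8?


Network: 90.0.0.0
Broadcast: 90.255.255.255
First usable = network + 1
Last usable = broadcast - 1
Range: 90.0.0.1 to 90.255.255.254


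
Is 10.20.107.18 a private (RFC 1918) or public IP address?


RFC 1918 private ranges:
  10.0.0.0/8 (10.0.0.0 - 10.255.255.255)
  172.16.0.0/12 (172.16.0.0 - 172.31.255.255)
  192.168.0.0/16 (192.168.0.0 - 192.168.255.255)
Private (in 10.0.0.0/8)


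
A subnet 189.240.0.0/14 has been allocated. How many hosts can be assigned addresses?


Host bits = 32 - 14 = 18
Total addresses = 2^18 = 262144
Usable = total - 2 (network and broadcast)
Usable hosts: 262142


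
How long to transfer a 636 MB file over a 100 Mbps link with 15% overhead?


Effective throughput = 100 * (1 - 15/100) = 85 Mbps
File size in Mb = 636 * 8 = 5088 Mb
Time = 5088 / 85
Time = 59.8588 seconds


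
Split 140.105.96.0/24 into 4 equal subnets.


New prefix = 24 + 2 = 26
Each subnet has 64 addresses
  140.105.96.0/26
  140.105.96.64/26
  140.105.96.128/26
  140.105.96.192/26
Subnets: 140.105.96.0/26, 140.105.96.64/26, 140.105.96.128/26, 140.105.96.192/26


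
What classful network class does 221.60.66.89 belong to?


First octet: 221
Binary: 11011101
110xxxxx -> Class C (192-223)
Class C, default mask 255.255.255.0 (/24)


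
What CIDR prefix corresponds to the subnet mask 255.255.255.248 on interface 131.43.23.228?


Binary: 11111111.11111111.11111111.11111000
Count leading 1s
Prefix: /29


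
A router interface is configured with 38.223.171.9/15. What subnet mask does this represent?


/15 means 15 network bits, 17 host bits
Binary: 11111111111111100000000000000000
Mask: 255.254.0.0


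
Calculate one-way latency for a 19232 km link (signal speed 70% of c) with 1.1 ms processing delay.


Speed = 0.7 * 3e5 km/s = 210000 km/s
Propagation delay = 19232 / 210000 = 0.0916 s = 91.581 ms
Processing delay = 1.1 ms
Total one-way latency = 92.681 ms


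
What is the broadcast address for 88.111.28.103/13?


Network: 88.104.0.0/13
Host bits = 19
Set all host bits to 1:
Broadcast: 88.111.255.255


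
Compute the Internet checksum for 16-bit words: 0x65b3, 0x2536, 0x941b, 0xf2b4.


Sum all words (with carry folding):
+ 0x65b3 = 0x65b3
+ 0x2536 = 0x8ae9
+ 0x941b = 0x1f05
+ 0xf2b4 = 0x11ba
One's complement: ~0x11ba
Checksum = 0xee45


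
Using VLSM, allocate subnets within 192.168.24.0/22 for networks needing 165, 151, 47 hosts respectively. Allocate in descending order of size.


165 hosts -> /24 (254 usable): 192.168.24.0/24
151 hosts -> /24 (254 usable): 192.168.25.0/24
47 hosts -> /26 (62 usable): 192.168.26.0/26
Allocation: 192.168.24.0/24 (165 hosts, 254 usable); 192.168.25.0/24 (151 hosts, 254 usable); 192.168.26.0/26 (47 hosts, 62 usable)


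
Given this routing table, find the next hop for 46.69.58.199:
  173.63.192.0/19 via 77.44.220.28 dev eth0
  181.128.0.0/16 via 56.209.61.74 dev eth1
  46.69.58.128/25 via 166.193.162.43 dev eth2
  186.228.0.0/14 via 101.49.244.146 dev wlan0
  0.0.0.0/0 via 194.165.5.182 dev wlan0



Longest prefix match for 46.69.58.199:
  /19 173.63.192.0: no
  /16 181.128.0.0: no
  /25 46.69.58.128: MATCH
  /14 186.228.0.0: no
  /0 0.0.0.0: MATCH
Selected: next-hop 166.193.162.43 via eth2 (matched /25)


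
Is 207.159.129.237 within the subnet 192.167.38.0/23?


Subnet network: 192.167.38.0
Test IP AND mask: 207.159.128.0
No, 207.159.129.237 is not in 192.167.38.0/23


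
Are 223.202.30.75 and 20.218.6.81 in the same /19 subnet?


Mask: 255.255.224.0
223.202.30.75 AND mask = 223.202.0.0
20.218.6.81 AND mask = 20.218.0.0
No, different subnets (223.202.0.0 vs 20.218.0.0)


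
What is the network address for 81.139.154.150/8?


IP:   01010001.10001011.10011010.10010110
Mask: 11111111.00000000.00000000.00000000
AND operation:
Net:  01010001.00000000.00000000.00000000
Network: 81.0.0.0/8


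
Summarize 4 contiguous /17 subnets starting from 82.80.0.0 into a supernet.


Original prefix: /17
Number of subnets: 4 = 2^2
New prefix = 17 - 2 = 15
Supernet: 82.80.0.0/15


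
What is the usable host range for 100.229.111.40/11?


Network: 100.224.0.0
Broadcast: 100.255.255.255
First usable = network + 1
Last usable = broadcast - 1
Range: 100.224.0.1 to 100.255.255.254


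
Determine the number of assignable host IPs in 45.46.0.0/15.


Host bits = 32 - 15 = 17
Total addresses = 2^17 = 131072
Usable = total - 2 (network and broadcast)
Usable hosts: 131070


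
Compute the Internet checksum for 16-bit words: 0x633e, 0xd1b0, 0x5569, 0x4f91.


Sum all words (with carry folding):
+ 0x633e = 0x633e
+ 0xd1b0 = 0x34ef
+ 0x5569 = 0x8a58
+ 0x4f91 = 0xd9e9
One's complement: ~0xd9e9
Checksum = 0x2616


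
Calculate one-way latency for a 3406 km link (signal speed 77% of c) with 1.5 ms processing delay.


Speed = 0.77 * 3e5 km/s = 231000 km/s
Propagation delay = 3406 / 231000 = 0.0147 s = 14.7446 ms
Processing delay = 1.5 ms
Total one-way latency = 16.2446 ms


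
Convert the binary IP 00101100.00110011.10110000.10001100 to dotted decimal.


00101100 = 44
00110011 = 51
10110000 = 176
10001100 = 140
IP: 44.51.176.140


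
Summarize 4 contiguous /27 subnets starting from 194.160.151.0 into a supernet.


Original prefix: /27
Number of subnets: 4 = 2^2
New prefix = 27 - 2 = 25
Supernet: 194.160.151.0/25


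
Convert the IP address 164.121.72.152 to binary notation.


164 = 10100100
121 = 01111001
72 = 01001000
152 = 10011000
Binary: 10100100.01111001.01001000.10011000


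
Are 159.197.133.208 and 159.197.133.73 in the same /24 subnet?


Mask: 255.255.255.0
159.197.133.208 AND mask = 159.197.133.0
159.197.133.73 AND mask = 159.197.133.0
Yes, same subnet (159.197.133.0)


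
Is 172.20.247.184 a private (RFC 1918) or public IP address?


RFC 1918 private ranges:
  10.0.0.0/8 (10.0.0.0 - 10.255.255.255)
  172.16.0.0/12 (172.16.0.0 - 172.31.255.255)
  192.168.0.0/16 (192.168.0.0 - 192.168.255.255)
Private (in 172.16.0.0/12)


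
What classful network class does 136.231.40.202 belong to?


First octet: 136
Binary: 10001000
10xxxxxx -> Class B (128-191)
Class B, default mask 255.255.0.0 (/16)


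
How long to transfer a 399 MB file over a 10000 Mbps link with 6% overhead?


Effective throughput = 10000 * (1 - 6/100) = 9400 Mbps
File size in Mb = 399 * 8 = 3192 Mb
Time = 3192 / 9400
Time = 0.3396 seconds


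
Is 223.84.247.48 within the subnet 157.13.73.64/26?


Subnet network: 157.13.73.64
Test IP AND mask: 223.84.247.0
No, 223.84.247.48 is not in 157.13.73.64/26


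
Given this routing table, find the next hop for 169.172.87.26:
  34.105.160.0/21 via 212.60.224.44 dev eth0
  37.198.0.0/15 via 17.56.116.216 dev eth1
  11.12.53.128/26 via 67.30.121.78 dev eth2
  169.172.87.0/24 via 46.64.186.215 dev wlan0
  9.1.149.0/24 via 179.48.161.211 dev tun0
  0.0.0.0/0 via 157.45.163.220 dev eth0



Longest prefix match for 169.172.87.26:
  /21 34.105.160.0: no
  /15 37.198.0.0: no
  /26 11.12.53.128: no
  /24 169.172.87.0: MATCH
  /24 9.1.149.0: no
  /0 0.0.0.0: MATCH
Selected: next-hop 46.64.186.215 via wlan0 (matched /24)


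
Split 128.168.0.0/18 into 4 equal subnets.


New prefix = 18 + 2 = 20
Each subnet has 4096 addresses
  128.168.0.0/20
  128.168.16.0/20
  128.168.32.0/20
  128.168.48.0/20
Subnets: 128.168.0.0/20, 128.168.16.0/20, 128.168.32.0/20, 128.168.48.0/20


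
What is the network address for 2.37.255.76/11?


IP:   00000010.00100101.11111111.01001100
Mask: 11111111.11100000.00000000.00000000
AND operation:
Net:  00000010.00100000.00000000.00000000
Network: 2.32.0.0/11


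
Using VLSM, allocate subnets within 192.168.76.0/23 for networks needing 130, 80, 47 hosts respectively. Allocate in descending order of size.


130 hosts -> /24 (254 usable): 192.168.76.0/24
80 hosts -> /25 (126 usable): 192.168.77.0/25
47 hosts -> /26 (62 usable): 192.168.77.128/26
Allocation: 192.168.76.0/24 (130 hosts, 254 usable); 192.168.77.0/25 (80 hosts, 126 usable); 192.168.77.128/26 (47 hosts, 62 usable)


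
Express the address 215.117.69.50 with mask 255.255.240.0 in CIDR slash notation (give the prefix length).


Binary: 11111111.11111111.11110000.00000000
Count leading 1s
Prefix: /20


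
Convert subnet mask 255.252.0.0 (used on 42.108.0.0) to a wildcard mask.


Subnet mask: 255.252.0.0
Wildcard = 255.255.255.255 - subnet mask
255 - 255 = 0
255 - 252 = 3
255 - 0 = 255
255 - 0 = 255
Wildcard: 0.3.255.255


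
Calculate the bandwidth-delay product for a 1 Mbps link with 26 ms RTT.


BDP = bandwidth * RTT
= 1 Mbps * 26 ms
= 1 * 1e6 * 26 / 1000 bits
= 26000 bits
= 3250 bytes
= 3.1738 KB
BDP = 26000 bits (3250 bytes)


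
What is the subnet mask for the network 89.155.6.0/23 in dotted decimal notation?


/23 means 23 network bits, 9 host bits
Binary: 11111111111111111111111000000000
Mask: 255.255.254.0


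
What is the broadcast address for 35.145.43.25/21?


Network: 35.145.40.0/21
Host bits = 11
Set all host bits to 1:
Broadcast: 35.145.47.255


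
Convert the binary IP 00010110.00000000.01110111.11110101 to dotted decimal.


00010110 = 22
00000000 = 0
01110111 = 119
11110101 = 245
IP: 22.0.119.245


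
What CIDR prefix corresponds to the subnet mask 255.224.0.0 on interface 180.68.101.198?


Binary: 11111111.11100000.00000000.00000000
Count leading 1s
Prefix: /11


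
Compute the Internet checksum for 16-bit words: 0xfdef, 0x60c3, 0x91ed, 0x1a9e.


Sum all words (with carry folding):
+ 0xfdef = 0xfdef
+ 0x60c3 = 0x5eb3
+ 0x91ed = 0xf0a0
+ 0x1a9e = 0x0b3f
One's complement: ~0x0b3f
Checksum = 0xf4c0
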